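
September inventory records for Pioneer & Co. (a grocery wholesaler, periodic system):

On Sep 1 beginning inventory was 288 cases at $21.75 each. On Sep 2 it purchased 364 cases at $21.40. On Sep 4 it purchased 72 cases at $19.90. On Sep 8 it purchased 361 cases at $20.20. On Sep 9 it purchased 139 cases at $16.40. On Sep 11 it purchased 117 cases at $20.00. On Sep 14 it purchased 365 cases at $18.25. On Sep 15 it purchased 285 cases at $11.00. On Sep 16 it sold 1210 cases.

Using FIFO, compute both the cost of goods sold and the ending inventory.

Sep 16, 1210 sold [FIFO — oldest first]: 288 @ $21.75 + 364 @ $21.40 + 72 @ $19.90 + 361 @ $20.20 + 125 @ $16.40 = $24,828.60
Ending inventory: 14 @ $16.40 + 117 @ $20.00 + 365 @ $18.25 + 285 @ $11.00 = $12,365.85
Check: goods available $37,194.45 = COGS $24,828.60 + ending $12,365.85

COGS = $24,828.60; ending inventory = $12,365.85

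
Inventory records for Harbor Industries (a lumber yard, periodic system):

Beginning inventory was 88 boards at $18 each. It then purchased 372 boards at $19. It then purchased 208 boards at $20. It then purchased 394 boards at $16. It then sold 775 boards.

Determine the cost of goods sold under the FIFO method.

COGS = $14,524

Sale 1 (775) [FIFO — oldest first]: 88 @ $18 + 372 @ $19 + 208 @ $20 + 107 @ $16 = $14,524
Ending inventory: 287 @ $16 = $4,592
Check: goods available $19,116 = COGS $14,524 + ending $4,592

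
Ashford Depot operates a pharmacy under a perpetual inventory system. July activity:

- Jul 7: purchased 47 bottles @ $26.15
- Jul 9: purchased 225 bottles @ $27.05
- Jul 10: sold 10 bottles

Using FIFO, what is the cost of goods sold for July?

COGS = $261.50

Jul 10, 10 sold [FIFO — oldest first]: 10 @ $26.15 = $261.50
Ending inventory: 37 @ $26.15 + 225 @ $27.05 = $7,053.80
Check: goods available $7,315.30 = COGS $261.50 + ending $7,053.80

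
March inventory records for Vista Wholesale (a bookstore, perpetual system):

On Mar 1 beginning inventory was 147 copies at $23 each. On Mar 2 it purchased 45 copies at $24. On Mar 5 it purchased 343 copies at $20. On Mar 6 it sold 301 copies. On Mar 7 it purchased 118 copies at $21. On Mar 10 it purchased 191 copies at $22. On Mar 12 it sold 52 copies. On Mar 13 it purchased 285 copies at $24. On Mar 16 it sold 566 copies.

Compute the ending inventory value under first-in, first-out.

Ending inventory = $5,040

Mar 6, 301 sold [FIFO — oldest first]: 147 @ $23 + 45 @ $24 + 109 @ $20 = $6,641
Mar 12, 52 sold [FIFO — oldest first]: 52 @ $20 = $1,040
Mar 16, 566 sold [FIFO — oldest first]: 182 @ $20 + 118 @ $21 + 191 @ $22 + 75 @ $24 = $12,120
Total COGS = $6,641 + $1,040 + $12,120 = $19,801
Ending inventory: 210 @ $24 = $5,040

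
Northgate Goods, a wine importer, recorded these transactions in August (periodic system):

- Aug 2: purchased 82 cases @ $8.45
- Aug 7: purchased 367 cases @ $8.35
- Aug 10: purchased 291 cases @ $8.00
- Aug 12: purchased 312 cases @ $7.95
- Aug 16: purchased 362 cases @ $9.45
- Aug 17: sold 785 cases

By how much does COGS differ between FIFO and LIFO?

$346.20

FIFO COGS: 82 @ $8.45 + 367 @ $8.35 + 291 @ $8.00 + 45 @ $7.95 = $6,443.10
LIFO COGS: 362 @ $9.45 + 312 @ $7.95 + 111 @ $8.00 = $6,789.30
Difference = |$6,443.10 − $6,789.30| = $346.20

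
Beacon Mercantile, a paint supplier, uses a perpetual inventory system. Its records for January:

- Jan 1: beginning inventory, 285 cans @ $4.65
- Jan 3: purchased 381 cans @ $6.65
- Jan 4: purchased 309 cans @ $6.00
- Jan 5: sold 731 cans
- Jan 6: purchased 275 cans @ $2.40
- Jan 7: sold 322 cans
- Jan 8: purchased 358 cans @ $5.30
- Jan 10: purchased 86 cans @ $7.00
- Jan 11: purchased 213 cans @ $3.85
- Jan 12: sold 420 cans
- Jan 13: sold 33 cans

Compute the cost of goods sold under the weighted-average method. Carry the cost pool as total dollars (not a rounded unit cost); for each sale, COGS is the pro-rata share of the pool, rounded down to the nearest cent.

After Jan 1: 285 on hand, pool $1,325.25 (≈ $4.6500 each)
After Jan 3: 666 on hand, pool $3,858.90 (≈ $5.7941 each)
After Jan 4: 975 on hand, pool $5,712.90 (≈ $5.8594 each)
Jan 5, sell 731: 731/975 × $5,712.90 → $4,283.21
After Jan 6: 519 on hand, pool $2,089.69 (≈ $4.0264 each)
Jan 7, sell 322: 322/519 × $2,089.69 → $1,296.49
After Jan 8: 555 on hand, pool $2,690.60 (≈ $4.8479 each)
After Jan 10: 641 on hand, pool $3,292.60 (≈ $5.1367 each)
After Jan 11: 854 on hand, pool $4,112.65 (≈ $4.8157 each)
Jan 12, sell 420: 420/854 × $4,112.65 → $2,022.61
Jan 13, sell 33: 33/434 × $2,090.04 → $158.92
Total COGS = $4,283.21 + $1,296.49 + $2,022.61 + $158.92 = $7,761.23
Ending inventory (cost pool remaining) = $1,931.12
Check: goods available $9,692.35 = COGS $7,761.23 + ending $1,931.12

COGS = $7,761.23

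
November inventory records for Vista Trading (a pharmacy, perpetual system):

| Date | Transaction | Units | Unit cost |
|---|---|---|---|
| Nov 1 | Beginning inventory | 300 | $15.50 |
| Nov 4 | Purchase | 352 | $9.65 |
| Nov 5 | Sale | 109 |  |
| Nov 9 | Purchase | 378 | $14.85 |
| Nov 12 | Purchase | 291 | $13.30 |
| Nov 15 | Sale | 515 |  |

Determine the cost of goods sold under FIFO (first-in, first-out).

COGS = $7,776.60

Nov 5, 109 sold [FIFO — oldest first]: 109 @ $15.50 = $1,689.50
Nov 15, 515 sold [FIFO — oldest first]: 191 @ $15.50 + 324 @ $9.65 = $6,087.10
Total COGS = $1,689.50 + $6,087.10 = $7,776.60
Ending inventory: 28 @ $9.65 + 378 @ $14.85 + 291 @ $13.30 = $9,753.80
Check: goods available $17,530.40 = COGS $7,776.60 + ending $9,753.80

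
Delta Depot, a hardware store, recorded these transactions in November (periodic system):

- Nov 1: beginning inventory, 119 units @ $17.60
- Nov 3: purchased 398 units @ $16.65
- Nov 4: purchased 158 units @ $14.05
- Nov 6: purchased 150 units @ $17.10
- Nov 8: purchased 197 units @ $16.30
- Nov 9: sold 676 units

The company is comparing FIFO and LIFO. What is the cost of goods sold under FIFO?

FIFO COGS: 119 @ $17.60 + 398 @ $16.65 + 158 @ $14.05 + 1 @ $17.10 = $10,958.10
LIFO COGS: 197 @ $16.30 + 150 @ $17.10 + 158 @ $14.05 + 171 @ $16.65 = $10,843.15

COGS = $10,958.10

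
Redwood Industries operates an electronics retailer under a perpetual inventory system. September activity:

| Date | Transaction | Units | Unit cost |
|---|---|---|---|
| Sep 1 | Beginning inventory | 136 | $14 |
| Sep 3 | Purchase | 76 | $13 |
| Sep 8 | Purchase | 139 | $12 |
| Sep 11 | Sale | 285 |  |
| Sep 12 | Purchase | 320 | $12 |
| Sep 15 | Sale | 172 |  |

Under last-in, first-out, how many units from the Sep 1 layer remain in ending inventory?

Sep 11, 285 sold [LIFO — newest first]: 139 @ $12 + 76 @ $13 + 70 @ $14 = $3,636
Sep 15, 172 sold [LIFO — newest first]: 172 @ $12 = $2,064
Total COGS = $3,636 + $2,064 = $5,700
Ending inventory: 66 @ $14 + 148 @ $12 = $2,700
Check: goods available $8,400 = COGS $5,700 + ending $2,700

66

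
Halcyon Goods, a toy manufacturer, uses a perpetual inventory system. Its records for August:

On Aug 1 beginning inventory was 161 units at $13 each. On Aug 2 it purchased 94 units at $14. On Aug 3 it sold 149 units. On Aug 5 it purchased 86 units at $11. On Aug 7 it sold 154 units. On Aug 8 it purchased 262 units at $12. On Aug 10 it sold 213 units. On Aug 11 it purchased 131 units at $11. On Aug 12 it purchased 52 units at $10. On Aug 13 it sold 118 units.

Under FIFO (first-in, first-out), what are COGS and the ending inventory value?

COGS = $7,840; ending inventory = $1,620

Aug 3, 149 sold [FIFO — oldest first]: 149 @ $13 = $1,937
Aug 7, 154 sold [FIFO — oldest first]: 12 @ $13 + 94 @ $14 + 48 @ $11 = $2,000
Aug 10, 213 sold [FIFO — oldest first]: 38 @ $11 + 175 @ $12 = $2,518
Aug 13, 118 sold [FIFO — oldest first]: 87 @ $12 + 31 @ $11 = $1,385
Total COGS = $1,937 + $2,000 + $2,518 + $1,385 = $7,840
Ending inventory: 100 @ $11 + 52 @ $10 = $1,620
Check: goods available $9,460 = COGS $7,840 + ending $1,620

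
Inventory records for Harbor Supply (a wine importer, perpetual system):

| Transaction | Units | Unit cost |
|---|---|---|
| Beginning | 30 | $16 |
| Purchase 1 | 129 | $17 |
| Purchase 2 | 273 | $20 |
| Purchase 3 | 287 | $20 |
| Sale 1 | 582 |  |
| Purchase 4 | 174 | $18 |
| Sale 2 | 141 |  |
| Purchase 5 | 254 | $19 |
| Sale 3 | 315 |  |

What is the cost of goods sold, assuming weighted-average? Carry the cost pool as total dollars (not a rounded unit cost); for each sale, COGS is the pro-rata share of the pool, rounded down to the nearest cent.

COGS = $19,778.77

After Beginning: 30 on hand, pool $480.00 (≈ $16.0000 each)
After Purchase 1: 159 on hand, pool $2,673.00 (≈ $16.8113 each)
After Purchase 2: 432 on hand, pool $8,133.00 (≈ $18.8264 each)
After Purchase 3: 719 on hand, pool $13,873.00 (≈ $19.2949 each)
Sale 1, sell 582: 582/719 × $13,873.00 → $11,229.60
After Purchase 4: 311 on hand, pool $5,775.40 (≈ $18.5704 each)
Sale 2, sell 141: 141/311 × $5,775.40 → $2,618.42
After Purchase 5: 424 on hand, pool $7,982.98 (≈ $18.8278 each)
Sale 3, sell 315: 315/424 × $7,982.98 → $5,930.75
Total COGS = $11,229.60 + $2,618.42 + $5,930.75 = $19,778.77
Ending inventory (cost pool remaining) = $2,052.23
Check: goods available $21,831.00 = COGS $19,778.77 + ending $2,052.23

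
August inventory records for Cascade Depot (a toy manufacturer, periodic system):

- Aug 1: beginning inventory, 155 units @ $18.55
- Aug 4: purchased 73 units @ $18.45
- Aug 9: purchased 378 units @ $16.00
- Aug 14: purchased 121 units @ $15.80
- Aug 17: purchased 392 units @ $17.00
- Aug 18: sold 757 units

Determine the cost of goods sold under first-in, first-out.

COGS = $12,691.90

Aug 18, 757 sold [FIFO — oldest first]: 155 @ $18.55 + 73 @ $18.45 + 378 @ $16.00 + 121 @ $15.80 + 30 @ $17.00 = $12,691.90
Ending inventory: 362 @ $17.00 = $6,154.00
Check: goods available $18,845.90 = COGS $12,691.90 + ending $6,154.00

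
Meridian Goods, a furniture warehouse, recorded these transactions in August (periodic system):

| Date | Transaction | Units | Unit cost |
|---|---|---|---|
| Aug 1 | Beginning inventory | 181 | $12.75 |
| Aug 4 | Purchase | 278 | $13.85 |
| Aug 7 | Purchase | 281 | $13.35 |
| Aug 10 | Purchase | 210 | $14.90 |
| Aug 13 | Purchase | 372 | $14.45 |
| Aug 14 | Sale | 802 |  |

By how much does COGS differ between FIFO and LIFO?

FIFO COGS: 181 @ $12.75 + 278 @ $13.85 + 281 @ $13.35 + 62 @ $14.90 = $10,833.20
LIFO COGS: 372 @ $14.45 + 210 @ $14.90 + 220 @ $13.35 = $11,441.40
Difference = |$10,833.20 − $11,441.40| = $608.20

$608.20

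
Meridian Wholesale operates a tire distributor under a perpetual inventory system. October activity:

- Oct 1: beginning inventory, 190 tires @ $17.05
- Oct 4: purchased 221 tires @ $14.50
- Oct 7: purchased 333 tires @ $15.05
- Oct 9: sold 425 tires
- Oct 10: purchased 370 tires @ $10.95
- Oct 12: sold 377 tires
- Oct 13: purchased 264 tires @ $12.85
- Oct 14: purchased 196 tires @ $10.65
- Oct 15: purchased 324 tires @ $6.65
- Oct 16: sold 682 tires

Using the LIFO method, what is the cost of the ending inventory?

Ending inventory = $6,319.20

Oct 9, 425 sold [LIFO — newest first]: 333 @ $15.05 + 92 @ $14.50 = $6,345.65
Oct 12, 377 sold [LIFO — newest first]: 370 @ $10.95 + 7 @ $14.50 = $4,153.00
Oct 16, 682 sold [LIFO — newest first]: 324 @ $6.65 + 196 @ $10.65 + 162 @ $12.85 = $6,323.70
Total COGS = $6,345.65 + $4,153.00 + $6,323.70 = $16,822.35
Ending inventory: 190 @ $17.05 + 122 @ $14.50 + 102 @ $12.85 = $6,319.20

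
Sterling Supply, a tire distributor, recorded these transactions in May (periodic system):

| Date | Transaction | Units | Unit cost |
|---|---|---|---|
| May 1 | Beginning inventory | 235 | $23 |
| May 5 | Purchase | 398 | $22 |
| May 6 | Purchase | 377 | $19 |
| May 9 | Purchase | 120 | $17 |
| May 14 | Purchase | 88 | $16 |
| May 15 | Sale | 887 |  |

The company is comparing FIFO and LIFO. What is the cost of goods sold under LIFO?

COGS = $17,255

FIFO COGS: 235 @ $23 + 398 @ $22 + 254 @ $19 = $18,987
LIFO COGS: 88 @ $16 + 120 @ $17 + 377 @ $19 + 302 @ $22 = $17,255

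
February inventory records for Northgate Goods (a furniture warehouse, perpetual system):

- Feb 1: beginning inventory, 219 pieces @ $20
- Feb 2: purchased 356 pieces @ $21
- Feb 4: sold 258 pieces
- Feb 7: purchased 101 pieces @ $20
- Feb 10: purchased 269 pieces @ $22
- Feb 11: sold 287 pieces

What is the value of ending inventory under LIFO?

Feb 4, 258 sold [LIFO — newest first]: 258 @ $21 = $5,418
Feb 11, 287 sold [LIFO — newest first]: 269 @ $22 + 18 @ $20 = $6,278
Total COGS = $5,418 + $6,278 = $11,696
Ending inventory: 219 @ $20 + 98 @ $21 + 83 @ $20 = $8,098

Ending inventory = $8,098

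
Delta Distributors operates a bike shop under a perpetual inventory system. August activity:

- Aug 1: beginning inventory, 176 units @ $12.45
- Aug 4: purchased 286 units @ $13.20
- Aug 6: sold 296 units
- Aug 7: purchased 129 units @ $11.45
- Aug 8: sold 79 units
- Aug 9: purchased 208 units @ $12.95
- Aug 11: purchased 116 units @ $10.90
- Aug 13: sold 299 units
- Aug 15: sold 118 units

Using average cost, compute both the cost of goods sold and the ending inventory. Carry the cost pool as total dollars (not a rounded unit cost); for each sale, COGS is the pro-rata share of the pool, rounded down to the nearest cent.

COGS = $9,896.02; ending inventory = $1,505.43

After Aug 1: 176 on hand, pool $2,191.20 (≈ $12.4500 each)
After Aug 4: 462 on hand, pool $5,966.40 (≈ $12.9143 each)
Aug 6, sell 296: 296/462 × $5,966.40 → $3,822.62
After Aug 7: 295 on hand, pool $3,620.83 (≈ $12.2740 each)
Aug 8, sell 79: 79/295 × $3,620.83 → $969.64
After Aug 9: 424 on hand, pool $5,344.79 (≈ $12.6056 each)
After Aug 11: 540 on hand, pool $6,609.19 (≈ $12.2392 each)
Aug 13, sell 299: 299/540 × $6,609.19 → $3,659.53
Aug 15, sell 118: 118/241 × $2,949.66 → $1,444.23
Total COGS = $3,822.62 + $969.64 + $3,659.53 + $1,444.23 = $9,896.02
Ending inventory (cost pool remaining) = $1,505.43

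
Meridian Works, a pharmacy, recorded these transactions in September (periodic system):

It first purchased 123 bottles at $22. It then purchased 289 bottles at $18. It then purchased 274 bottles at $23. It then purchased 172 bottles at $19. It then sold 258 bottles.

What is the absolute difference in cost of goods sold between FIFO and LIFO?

FIFO COGS: 123 @ $22 + 135 @ $18 = $5,136
LIFO COGS: 172 @ $19 + 86 @ $23 = $5,246
Difference = |$5,136 − $5,246| = $110

$110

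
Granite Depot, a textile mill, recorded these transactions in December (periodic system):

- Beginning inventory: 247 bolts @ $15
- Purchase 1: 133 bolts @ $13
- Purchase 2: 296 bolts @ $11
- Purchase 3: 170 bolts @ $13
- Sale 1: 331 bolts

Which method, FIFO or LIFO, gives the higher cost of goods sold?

FIFO COGS: 247 @ $15 + 84 @ $13 = $4,797
LIFO COGS: 170 @ $13 + 161 @ $11 = $3,981

FIFO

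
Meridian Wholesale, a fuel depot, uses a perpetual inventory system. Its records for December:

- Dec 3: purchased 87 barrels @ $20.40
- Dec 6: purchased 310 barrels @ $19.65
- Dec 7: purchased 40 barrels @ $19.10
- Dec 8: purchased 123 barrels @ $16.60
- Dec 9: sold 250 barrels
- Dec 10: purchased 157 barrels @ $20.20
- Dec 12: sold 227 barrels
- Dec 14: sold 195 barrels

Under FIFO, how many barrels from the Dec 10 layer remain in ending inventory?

Dec 9, 250 sold [FIFO — oldest first]: 87 @ $20.40 + 163 @ $19.65 = $4,977.75
Dec 12, 227 sold [FIFO — oldest first]: 147 @ $19.65 + 40 @ $19.10 + 40 @ $16.60 = $4,316.55
Dec 14, 195 sold [FIFO — oldest first]: 83 @ $16.60 + 112 @ $20.20 = $3,640.20
Total COGS = $4,977.75 + $4,316.55 + $3,640.20 = $12,934.50
Ending inventory: 45 @ $20.20 = $909.00

45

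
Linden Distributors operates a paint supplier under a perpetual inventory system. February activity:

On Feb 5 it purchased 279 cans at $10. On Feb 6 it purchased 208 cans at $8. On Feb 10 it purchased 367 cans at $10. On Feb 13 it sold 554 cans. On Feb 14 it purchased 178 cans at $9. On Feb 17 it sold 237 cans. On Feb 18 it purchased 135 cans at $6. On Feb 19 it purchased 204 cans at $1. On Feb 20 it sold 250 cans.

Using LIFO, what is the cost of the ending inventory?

Ending inventory = $2,944

Feb 13, 554 sold [LIFO — newest first]: 367 @ $10 + 187 @ $8 = $5,166
Feb 17, 237 sold [LIFO — newest first]: 178 @ $9 + 21 @ $8 + 38 @ $10 = $2,150
Feb 20, 250 sold [LIFO — newest first]: 204 @ $1 + 46 @ $6 = $480
Total COGS = $5,166 + $2,150 + $480 = $7,796
Ending inventory: 241 @ $10 + 89 @ $6 = $2,944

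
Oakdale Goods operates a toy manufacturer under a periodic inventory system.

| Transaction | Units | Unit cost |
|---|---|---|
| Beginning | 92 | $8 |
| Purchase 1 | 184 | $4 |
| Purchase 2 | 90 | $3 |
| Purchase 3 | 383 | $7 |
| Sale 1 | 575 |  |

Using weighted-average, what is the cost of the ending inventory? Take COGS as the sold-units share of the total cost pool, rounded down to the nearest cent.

Sale 1, sell 575: 575/749 × $4,423.00 → $3,395.49
Ending inventory (cost pool remaining) = $1,027.51
Check: goods available $4,423.00 = COGS $3,395.49 + ending $1,027.51

Ending inventory = $1,027.51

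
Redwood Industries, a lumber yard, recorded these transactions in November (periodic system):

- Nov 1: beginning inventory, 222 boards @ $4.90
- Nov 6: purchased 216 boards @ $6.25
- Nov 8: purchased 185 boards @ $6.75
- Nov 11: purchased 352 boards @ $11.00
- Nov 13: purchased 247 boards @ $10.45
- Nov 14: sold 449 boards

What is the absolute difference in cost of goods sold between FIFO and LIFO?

$2,291.10

FIFO COGS: 222 @ $4.90 + 216 @ $6.25 + 11 @ $6.75 = $2,512.05
LIFO COGS: 247 @ $10.45 + 202 @ $11.00 = $4,803.15
Difference = |$2,512.05 − $4,803.15| = $2,291.10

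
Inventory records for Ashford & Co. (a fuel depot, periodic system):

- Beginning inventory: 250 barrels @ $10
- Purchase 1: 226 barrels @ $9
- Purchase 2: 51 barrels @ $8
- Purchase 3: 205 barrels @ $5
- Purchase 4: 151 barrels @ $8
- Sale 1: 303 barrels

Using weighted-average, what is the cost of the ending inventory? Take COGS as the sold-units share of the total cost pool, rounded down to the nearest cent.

Sale 1, sell 303: 303/883 × $7,175.00 → $2,462.08
Ending inventory (cost pool remaining) = $4,712.92
Check: goods available $7,175.00 = COGS $2,462.08 + ending $4,712.92

Ending inventory = $4,712.92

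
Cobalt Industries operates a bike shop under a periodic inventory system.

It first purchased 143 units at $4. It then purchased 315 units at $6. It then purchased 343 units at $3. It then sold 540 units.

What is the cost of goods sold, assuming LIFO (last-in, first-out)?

Sale 1 (540) [LIFO — newest first]: 343 @ $3 + 197 @ $6 = $2,211
Ending inventory: 143 @ $4 + 118 @ $6 = $1,280

COGS = $2,211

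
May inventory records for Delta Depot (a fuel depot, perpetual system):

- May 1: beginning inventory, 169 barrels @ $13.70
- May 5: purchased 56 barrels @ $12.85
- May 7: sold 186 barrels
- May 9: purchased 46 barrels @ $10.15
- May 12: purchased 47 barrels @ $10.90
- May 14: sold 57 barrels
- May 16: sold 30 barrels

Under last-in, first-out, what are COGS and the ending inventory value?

COGS = $3,418.90; ending inventory = $595.20

May 7, 186 sold [LIFO — newest first]: 56 @ $12.85 + 130 @ $13.70 = $2,500.60
May 14, 57 sold [LIFO — newest first]: 47 @ $10.90 + 10 @ $10.15 = $613.80
May 16, 30 sold [LIFO — newest first]: 30 @ $10.15 = $304.50
Total COGS = $2,500.60 + $613.80 + $304.50 = $3,418.90
Ending inventory: 39 @ $13.70 + 6 @ $10.15 = $595.20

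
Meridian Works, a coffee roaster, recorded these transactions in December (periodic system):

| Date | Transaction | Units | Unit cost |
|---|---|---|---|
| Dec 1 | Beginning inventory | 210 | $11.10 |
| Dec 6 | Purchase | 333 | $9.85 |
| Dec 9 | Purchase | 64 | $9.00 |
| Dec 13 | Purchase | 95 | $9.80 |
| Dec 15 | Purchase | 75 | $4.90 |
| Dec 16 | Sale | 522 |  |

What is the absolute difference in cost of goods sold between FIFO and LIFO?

FIFO COGS: 210 @ $11.10 + 312 @ $9.85 = $5,404.20
LIFO COGS: 75 @ $4.90 + 95 @ $9.80 + 64 @ $9.00 + 288 @ $9.85 = $4,711.30
Difference = |$5,404.20 − $4,711.30| = $692.90

$692.90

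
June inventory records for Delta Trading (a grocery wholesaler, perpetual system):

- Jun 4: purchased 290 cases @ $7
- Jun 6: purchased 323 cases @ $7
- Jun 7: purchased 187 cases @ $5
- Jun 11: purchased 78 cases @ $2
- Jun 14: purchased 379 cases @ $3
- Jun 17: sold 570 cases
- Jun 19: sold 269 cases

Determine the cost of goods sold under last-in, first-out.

Jun 17, 570 sold [LIFO — newest first]: 379 @ $3 + 78 @ $2 + 113 @ $5 = $1,858
Jun 19, 269 sold [LIFO — newest first]: 74 @ $5 + 195 @ $7 = $1,735
Total COGS = $1,858 + $1,735 = $3,593
Ending inventory: 290 @ $7 + 128 @ $7 = $2,926
Check: goods available $6,519 = COGS $3,593 + ending $2,926

COGS = $3,593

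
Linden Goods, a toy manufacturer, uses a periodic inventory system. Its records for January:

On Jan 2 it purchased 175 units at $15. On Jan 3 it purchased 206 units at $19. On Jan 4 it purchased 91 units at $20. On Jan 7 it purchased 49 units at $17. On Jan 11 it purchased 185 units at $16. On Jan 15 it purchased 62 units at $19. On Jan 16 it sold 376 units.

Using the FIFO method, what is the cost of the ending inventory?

Jan 16, 376 sold [FIFO — oldest first]: 175 @ $15 + 201 @ $19 = $6,444
Ending inventory: 5 @ $19 + 91 @ $20 + 49 @ $17 + 185 @ $16 + 62 @ $19 = $6,886
Check: goods available $13,330 = COGS $6,444 + ending $6,886

Ending inventory = $6,886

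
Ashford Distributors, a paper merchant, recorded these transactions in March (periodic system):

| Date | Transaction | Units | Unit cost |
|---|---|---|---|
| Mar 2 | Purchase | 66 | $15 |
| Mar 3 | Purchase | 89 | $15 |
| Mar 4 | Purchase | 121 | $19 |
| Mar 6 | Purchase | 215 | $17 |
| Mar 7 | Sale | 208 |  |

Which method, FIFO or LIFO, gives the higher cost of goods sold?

LIFO

FIFO COGS: 66 @ $15 + 89 @ $15 + 53 @ $19 = $3,332
LIFO COGS: 208 @ $17 = $3,536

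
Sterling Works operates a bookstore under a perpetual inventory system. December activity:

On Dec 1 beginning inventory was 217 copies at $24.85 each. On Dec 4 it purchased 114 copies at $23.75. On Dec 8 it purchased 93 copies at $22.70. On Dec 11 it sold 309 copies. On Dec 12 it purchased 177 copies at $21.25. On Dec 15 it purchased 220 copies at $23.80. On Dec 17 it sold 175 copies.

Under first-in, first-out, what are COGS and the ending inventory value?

COGS = $11,486.05; ending inventory = $7,722.25

Dec 11, 309 sold [FIFO — oldest first]: 217 @ $24.85 + 92 @ $23.75 = $7,577.45
Dec 17, 175 sold [FIFO — oldest first]: 22 @ $23.75 + 93 @ $22.70 + 60 @ $21.25 = $3,908.60
Total COGS = $7,577.45 + $3,908.60 = $11,486.05
Ending inventory: 117 @ $21.25 + 220 @ $23.80 = $7,722.25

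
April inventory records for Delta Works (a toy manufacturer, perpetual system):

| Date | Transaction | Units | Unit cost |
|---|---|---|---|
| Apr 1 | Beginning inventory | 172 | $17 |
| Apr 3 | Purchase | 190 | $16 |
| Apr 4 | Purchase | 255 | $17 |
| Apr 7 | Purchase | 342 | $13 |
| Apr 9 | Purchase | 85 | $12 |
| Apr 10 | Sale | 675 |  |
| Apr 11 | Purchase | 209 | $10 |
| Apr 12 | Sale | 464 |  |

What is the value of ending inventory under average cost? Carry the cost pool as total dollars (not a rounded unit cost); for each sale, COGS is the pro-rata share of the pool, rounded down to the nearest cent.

Ending inventory = $1,511.22

After Apr 1: 172 on hand, pool $2,924.00 (≈ $17.0000 each)
After Apr 3: 362 on hand, pool $5,964.00 (≈ $16.4751 each)
After Apr 4: 617 on hand, pool $10,299.00 (≈ $16.6921 each)
After Apr 7: 959 on hand, pool $14,745.00 (≈ $15.3754 each)
After Apr 9: 1044 on hand, pool $15,765.00 (≈ $15.1006 each)
Apr 10, sell 675: 675/1044 × $15,765.00 → $10,192.88
After Apr 11: 578 on hand, pool $7,662.12 (≈ $13.2563 each)
Apr 12, sell 464: 464/578 × $7,662.12 → $6,150.90
Total COGS = $10,192.88 + $6,150.90 = $16,343.78
Ending inventory (cost pool remaining) = $1,511.22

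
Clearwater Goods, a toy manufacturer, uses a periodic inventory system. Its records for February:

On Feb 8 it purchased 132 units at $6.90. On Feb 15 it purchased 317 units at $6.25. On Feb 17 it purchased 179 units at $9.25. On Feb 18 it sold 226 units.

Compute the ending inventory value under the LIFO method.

Ending inventory = $2,598.30

Feb 18, 226 sold [LIFO — newest first]: 179 @ $9.25 + 47 @ $6.25 = $1,949.50
Ending inventory: 132 @ $6.90 + 270 @ $6.25 = $2,598.30
Check: goods available $4,547.80 = COGS $1,949.50 + ending $2,598.30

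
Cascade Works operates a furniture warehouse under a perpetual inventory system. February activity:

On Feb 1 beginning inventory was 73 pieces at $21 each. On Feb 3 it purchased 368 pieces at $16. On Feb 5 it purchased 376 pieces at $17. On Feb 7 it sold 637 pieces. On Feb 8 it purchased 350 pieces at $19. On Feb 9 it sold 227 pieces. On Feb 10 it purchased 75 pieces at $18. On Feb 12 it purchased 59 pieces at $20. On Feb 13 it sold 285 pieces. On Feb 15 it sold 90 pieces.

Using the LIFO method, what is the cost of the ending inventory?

Feb 7, 637 sold [LIFO — newest first]: 376 @ $17 + 261 @ $16 = $10,568
Feb 9, 227 sold [LIFO — newest first]: 227 @ $19 = $4,313
Feb 13, 285 sold [LIFO — newest first]: 59 @ $20 + 75 @ $18 + 123 @ $19 + 28 @ $16 = $5,315
Feb 15, 90 sold [LIFO — newest first]: 79 @ $16 + 11 @ $21 = $1,495
Total COGS = $10,568 + $4,313 + $5,315 + $1,495 = $21,691
Ending inventory: 62 @ $21 = $1,302
Check: goods available $22,993 = COGS $21,691 + ending $1,302

Ending inventory = $1,302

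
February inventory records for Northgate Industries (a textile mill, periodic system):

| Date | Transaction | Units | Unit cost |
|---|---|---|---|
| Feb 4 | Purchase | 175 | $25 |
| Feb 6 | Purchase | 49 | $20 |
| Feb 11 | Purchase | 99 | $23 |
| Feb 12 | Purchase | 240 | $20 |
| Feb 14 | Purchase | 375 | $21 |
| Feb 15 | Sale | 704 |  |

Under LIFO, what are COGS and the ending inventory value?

COGS = $14,722; ending inventory = $5,585

Feb 15, 704 sold [LIFO — newest first]: 375 @ $21 + 240 @ $20 + 89 @ $23 = $14,722
Ending inventory: 175 @ $25 + 49 @ $20 + 10 @ $23 = $5,585
Check: goods available $20,307 = COGS $14,722 + ending $5,585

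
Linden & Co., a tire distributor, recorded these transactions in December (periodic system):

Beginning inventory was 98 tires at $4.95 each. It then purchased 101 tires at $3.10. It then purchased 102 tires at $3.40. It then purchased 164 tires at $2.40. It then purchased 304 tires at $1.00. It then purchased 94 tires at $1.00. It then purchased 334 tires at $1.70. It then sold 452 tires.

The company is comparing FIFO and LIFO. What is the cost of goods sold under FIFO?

COGS = $1,507.40

FIFO COGS: 98 @ $4.95 + 101 @ $3.10 + 102 @ $3.40 + 151 @ $2.40 = $1,507.40
LIFO COGS: 334 @ $1.70 + 94 @ $1.00 + 24 @ $1.00 = $685.80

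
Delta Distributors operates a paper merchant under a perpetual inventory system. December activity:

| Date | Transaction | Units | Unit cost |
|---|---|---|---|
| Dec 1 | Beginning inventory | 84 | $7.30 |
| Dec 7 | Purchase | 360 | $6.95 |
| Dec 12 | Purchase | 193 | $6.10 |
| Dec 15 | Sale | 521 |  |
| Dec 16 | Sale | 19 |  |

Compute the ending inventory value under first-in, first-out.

Ending inventory = $591.70

Dec 15, 521 sold [FIFO — oldest first]: 84 @ $7.30 + 360 @ $6.95 + 77 @ $6.10 = $3,584.90
Dec 16, 19 sold [FIFO — oldest first]: 19 @ $6.10 = $115.90
Total COGS = $3,584.90 + $115.90 = $3,700.80
Ending inventory: 97 @ $6.10 = $591.70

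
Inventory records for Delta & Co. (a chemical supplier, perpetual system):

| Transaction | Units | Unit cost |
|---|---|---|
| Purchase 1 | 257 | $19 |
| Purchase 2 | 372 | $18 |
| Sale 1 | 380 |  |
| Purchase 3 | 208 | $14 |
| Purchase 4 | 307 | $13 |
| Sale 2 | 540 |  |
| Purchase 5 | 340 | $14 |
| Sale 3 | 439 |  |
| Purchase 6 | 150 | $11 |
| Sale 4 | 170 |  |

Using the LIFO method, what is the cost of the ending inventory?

Sale 1 (380) [LIFO — newest first]: 372 @ $18 + 8 @ $19 = $6,848
Sale 2 (540) [LIFO — newest first]: 307 @ $13 + 208 @ $14 + 25 @ $19 = $7,378
Sale 3 (439) [LIFO — newest first]: 340 @ $14 + 99 @ $19 = $6,641
Sale 4 (170) [LIFO — newest first]: 150 @ $11 + 20 @ $19 = $2,030
Total COGS = $6,848 + $7,378 + $6,641 + $2,030 = $22,897
Ending inventory: 105 @ $19 = $1,995

Ending inventory = $1,995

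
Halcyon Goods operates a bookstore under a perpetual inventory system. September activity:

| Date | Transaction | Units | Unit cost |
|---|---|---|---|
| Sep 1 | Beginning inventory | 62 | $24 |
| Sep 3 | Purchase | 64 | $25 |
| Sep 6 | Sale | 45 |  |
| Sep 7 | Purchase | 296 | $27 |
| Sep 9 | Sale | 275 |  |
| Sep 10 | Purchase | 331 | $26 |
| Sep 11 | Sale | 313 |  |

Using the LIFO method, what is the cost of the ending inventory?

Sep 6, 45 sold [LIFO — newest first]: 45 @ $25 = $1,125
Sep 9, 275 sold [LIFO — newest first]: 275 @ $27 = $7,425
Sep 11, 313 sold [LIFO — newest first]: 313 @ $26 = $8,138
Total COGS = $1,125 + $7,425 + $8,138 = $16,688
Ending inventory: 62 @ $24 + 19 @ $25 + 21 @ $27 + 18 @ $26 = $2,998

Ending inventory = $2,998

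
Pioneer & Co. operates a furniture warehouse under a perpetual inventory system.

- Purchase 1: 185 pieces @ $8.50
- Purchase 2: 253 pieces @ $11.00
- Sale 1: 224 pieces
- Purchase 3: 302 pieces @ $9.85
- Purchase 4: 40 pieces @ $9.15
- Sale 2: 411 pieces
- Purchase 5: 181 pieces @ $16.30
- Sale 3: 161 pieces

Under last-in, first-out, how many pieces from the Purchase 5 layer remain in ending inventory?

Sale 1 (224) [LIFO — newest first]: 224 @ $11.00 = $2,464.00
Sale 2 (411) [LIFO — newest first]: 40 @ $9.15 + 302 @ $9.85 + 29 @ $11.00 + 40 @ $8.50 = $3,999.70
Sale 3 (161) [LIFO — newest first]: 161 @ $16.30 = $2,624.30
Total COGS = $2,464.00 + $3,999.70 + $2,624.30 = $9,088.00
Ending inventory: 145 @ $8.50 + 20 @ $16.30 = $1,558.50

20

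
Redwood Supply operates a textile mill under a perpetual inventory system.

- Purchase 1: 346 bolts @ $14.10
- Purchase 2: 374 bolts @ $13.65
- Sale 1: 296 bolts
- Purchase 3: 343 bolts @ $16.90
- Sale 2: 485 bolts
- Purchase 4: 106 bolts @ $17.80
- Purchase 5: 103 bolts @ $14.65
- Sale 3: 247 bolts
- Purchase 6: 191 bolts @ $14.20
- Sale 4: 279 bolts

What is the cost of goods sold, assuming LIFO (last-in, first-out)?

Sale 1 (296) [LIFO — newest first]: 296 @ $13.65 = $4,040.40
Sale 2 (485) [LIFO — newest first]: 343 @ $16.90 + 78 @ $13.65 + 64 @ $14.10 = $7,763.80
Sale 3 (247) [LIFO — newest first]: 103 @ $14.65 + 106 @ $17.80 + 38 @ $14.10 = $3,931.55
Sale 4 (279) [LIFO — newest first]: 191 @ $14.20 + 88 @ $14.10 = $3,953.00
Total COGS = $4,040.40 + $7,763.80 + $3,931.55 + $3,953.00 = $19,688.75
Ending inventory: 156 @ $14.10 = $2,199.60

COGS = $19,688.75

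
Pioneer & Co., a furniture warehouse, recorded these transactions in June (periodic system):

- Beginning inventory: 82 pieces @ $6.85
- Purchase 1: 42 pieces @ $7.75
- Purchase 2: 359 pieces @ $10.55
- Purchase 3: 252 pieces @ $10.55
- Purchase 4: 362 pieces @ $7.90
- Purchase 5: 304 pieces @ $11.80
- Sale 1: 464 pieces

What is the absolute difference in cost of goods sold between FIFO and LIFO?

FIFO COGS: 82 @ $6.85 + 42 @ $7.75 + 340 @ $10.55 = $4,474.20
LIFO COGS: 304 @ $11.80 + 160 @ $7.90 = $4,851.20
Difference = |$4,474.20 − $4,851.20| = $377.00

$377.00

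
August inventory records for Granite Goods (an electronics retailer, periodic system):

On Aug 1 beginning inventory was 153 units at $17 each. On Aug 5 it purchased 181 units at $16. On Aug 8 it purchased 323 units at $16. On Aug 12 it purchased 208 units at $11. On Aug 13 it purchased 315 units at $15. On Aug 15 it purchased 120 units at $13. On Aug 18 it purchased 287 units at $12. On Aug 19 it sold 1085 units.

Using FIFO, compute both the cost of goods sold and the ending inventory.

Aug 19, 1085 sold [FIFO — oldest first]: 153 @ $17 + 181 @ $16 + 323 @ $16 + 208 @ $11 + 220 @ $15 = $16,253
Ending inventory: 95 @ $15 + 120 @ $13 + 287 @ $12 = $6,429

COGS = $16,253; ending inventory = $6,429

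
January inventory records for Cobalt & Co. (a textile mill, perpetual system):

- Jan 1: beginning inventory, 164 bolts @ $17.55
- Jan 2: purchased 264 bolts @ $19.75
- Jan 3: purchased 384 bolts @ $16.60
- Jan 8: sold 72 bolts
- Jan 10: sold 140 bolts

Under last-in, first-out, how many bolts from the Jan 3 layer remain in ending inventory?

Jan 8, 72 sold [LIFO — newest first]: 72 @ $16.60 = $1,195.20
Jan 10, 140 sold [LIFO — newest first]: 140 @ $16.60 = $2,324.00
Total COGS = $1,195.20 + $2,324.00 = $3,519.20
Ending inventory: 164 @ $17.55 + 264 @ $19.75 + 172 @ $16.60 = $10,947.40

172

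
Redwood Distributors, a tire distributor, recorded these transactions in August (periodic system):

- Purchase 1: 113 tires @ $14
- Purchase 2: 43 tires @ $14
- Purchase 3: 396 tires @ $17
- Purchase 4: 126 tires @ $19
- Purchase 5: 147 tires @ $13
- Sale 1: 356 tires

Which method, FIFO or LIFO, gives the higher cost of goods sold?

FIFO COGS: 113 @ $14 + 43 @ $14 + 200 @ $17 = $5,584
LIFO COGS: 147 @ $13 + 126 @ $19 + 83 @ $17 = $5,716

LIFO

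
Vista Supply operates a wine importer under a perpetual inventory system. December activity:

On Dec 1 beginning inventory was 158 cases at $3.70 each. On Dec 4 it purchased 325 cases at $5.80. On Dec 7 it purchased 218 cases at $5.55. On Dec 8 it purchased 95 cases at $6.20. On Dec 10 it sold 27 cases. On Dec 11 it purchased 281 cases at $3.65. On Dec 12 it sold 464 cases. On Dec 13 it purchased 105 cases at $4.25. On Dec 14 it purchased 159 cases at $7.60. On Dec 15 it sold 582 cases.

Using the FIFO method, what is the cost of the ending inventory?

Ending inventory = $1,669.25

Dec 10, 27 sold [FIFO — oldest first]: 27 @ $3.70 = $99.90
Dec 12, 464 sold [FIFO — oldest first]: 131 @ $3.70 + 325 @ $5.80 + 8 @ $5.55 = $2,414.10
Dec 15, 582 sold [FIFO — oldest first]: 210 @ $5.55 + 95 @ $6.20 + 277 @ $3.65 = $2,765.55
Total COGS = $99.90 + $2,414.10 + $2,765.55 = $5,279.55
Ending inventory: 4 @ $3.65 + 105 @ $4.25 + 159 @ $7.60 = $1,669.25
Check: goods available $6,948.80 = COGS $5,279.55 + ending $1,669.25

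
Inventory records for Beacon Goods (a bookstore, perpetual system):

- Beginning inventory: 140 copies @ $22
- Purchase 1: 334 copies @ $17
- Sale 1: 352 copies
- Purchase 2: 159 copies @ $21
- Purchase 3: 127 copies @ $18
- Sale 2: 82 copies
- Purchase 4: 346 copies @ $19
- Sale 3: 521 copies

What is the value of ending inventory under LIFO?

Sale 1 (352) [LIFO — newest first]: 334 @ $17 + 18 @ $22 = $6,074
Sale 2 (82) [LIFO — newest first]: 82 @ $18 = $1,476
Sale 3 (521) [LIFO — newest first]: 346 @ $19 + 45 @ $18 + 130 @ $21 = $10,114
Total COGS = $6,074 + $1,476 + $10,114 = $17,664
Ending inventory: 122 @ $22 + 29 @ $21 = $3,293
Check: goods available $20,957 = COGS $17,664 + ending $3,293

Ending inventory = $3,293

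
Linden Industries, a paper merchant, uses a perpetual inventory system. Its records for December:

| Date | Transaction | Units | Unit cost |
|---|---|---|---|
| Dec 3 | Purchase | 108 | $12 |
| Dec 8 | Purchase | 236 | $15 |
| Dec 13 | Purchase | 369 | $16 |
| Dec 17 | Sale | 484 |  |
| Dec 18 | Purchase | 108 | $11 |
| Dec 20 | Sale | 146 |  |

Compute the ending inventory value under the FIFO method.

Ending inventory = $2,516

Dec 17, 484 sold [FIFO — oldest first]: 108 @ $12 + 236 @ $15 + 140 @ $16 = $7,076
Dec 20, 146 sold [FIFO — oldest first]: 146 @ $16 = $2,336
Total COGS = $7,076 + $2,336 = $9,412
Ending inventory: 83 @ $16 + 108 @ $11 = $2,516
Check: goods available $11,928 = COGS $9,412 + ending $2,516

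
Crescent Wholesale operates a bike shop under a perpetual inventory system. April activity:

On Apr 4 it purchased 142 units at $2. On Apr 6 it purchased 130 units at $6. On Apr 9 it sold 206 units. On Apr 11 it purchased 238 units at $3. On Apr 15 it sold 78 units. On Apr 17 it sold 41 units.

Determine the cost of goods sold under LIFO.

Apr 9, 206 sold [LIFO — newest first]: 130 @ $6 + 76 @ $2 = $932
Apr 15, 78 sold [LIFO — newest first]: 78 @ $3 = $234
Apr 17, 41 sold [LIFO — newest first]: 41 @ $3 = $123
Total COGS = $932 + $234 + $123 = $1,289
Ending inventory: 66 @ $2 + 119 @ $3 = $489
Check: goods available $1,778 = COGS $1,289 + ending $489

COGS = $1,289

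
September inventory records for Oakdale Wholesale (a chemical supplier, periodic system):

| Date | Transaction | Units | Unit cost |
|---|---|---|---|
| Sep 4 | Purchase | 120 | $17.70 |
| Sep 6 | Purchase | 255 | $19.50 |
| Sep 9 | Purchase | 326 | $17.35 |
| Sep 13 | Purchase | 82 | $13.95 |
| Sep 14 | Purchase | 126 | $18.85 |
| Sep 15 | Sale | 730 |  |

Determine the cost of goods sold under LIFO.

Sep 15, 730 sold [LIFO — newest first]: 126 @ $18.85 + 82 @ $13.95 + 326 @ $17.35 + 196 @ $19.50 = $12,997.10
Ending inventory: 120 @ $17.70 + 59 @ $19.50 = $3,274.50

COGS = $12,997.10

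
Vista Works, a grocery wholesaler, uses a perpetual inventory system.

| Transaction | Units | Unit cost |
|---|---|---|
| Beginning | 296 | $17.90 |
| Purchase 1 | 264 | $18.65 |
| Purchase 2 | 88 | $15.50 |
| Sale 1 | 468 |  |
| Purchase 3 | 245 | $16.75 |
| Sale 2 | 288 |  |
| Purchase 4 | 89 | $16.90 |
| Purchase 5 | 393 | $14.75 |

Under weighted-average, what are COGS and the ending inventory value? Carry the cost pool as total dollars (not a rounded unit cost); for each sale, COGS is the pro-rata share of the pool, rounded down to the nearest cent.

COGS = $13,329.45; ending inventory = $9,661.15

After Beginning: 296 on hand, pool $5,298.40 (≈ $17.9000 each)
After Purchase 1: 560 on hand, pool $10,222.00 (≈ $18.2536 each)
After Purchase 2: 648 on hand, pool $11,586.00 (≈ $17.8796 each)
Sale 1, sell 468: 468/648 × $11,586.00 → $8,367.66
After Purchase 3: 425 on hand, pool $7,322.09 (≈ $17.2284 each)
Sale 2, sell 288: 288/425 × $7,322.09 → $4,961.79
After Purchase 4: 226 on hand, pool $3,864.40 (≈ $17.0991 each)
After Purchase 5: 619 on hand, pool $9,661.15 (≈ $15.6077 each)
Total COGS = $8,367.66 + $4,961.79 = $13,329.45
Ending inventory (cost pool remaining) = $9,661.15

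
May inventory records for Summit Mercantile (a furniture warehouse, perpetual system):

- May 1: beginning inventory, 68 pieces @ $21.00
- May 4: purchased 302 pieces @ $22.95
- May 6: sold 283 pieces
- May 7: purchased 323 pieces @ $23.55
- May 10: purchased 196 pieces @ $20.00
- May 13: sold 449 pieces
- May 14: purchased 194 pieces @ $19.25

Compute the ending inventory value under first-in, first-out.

Ending inventory = $6,874.50

May 6, 283 sold [FIFO — oldest first]: 68 @ $21.00 + 215 @ $22.95 = $6,362.25
May 13, 449 sold [FIFO — oldest first]: 87 @ $22.95 + 323 @ $23.55 + 39 @ $20.00 = $10,383.30
Total COGS = $6,362.25 + $10,383.30 = $16,745.55
Ending inventory: 157 @ $20.00 + 194 @ $19.25 = $6,874.50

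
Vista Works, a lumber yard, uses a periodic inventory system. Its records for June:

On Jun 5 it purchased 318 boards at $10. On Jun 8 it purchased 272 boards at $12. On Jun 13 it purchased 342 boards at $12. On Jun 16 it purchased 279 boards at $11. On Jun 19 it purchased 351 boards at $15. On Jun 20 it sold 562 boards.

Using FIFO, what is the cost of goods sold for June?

COGS = $6,108

Jun 20, 562 sold [FIFO — oldest first]: 318 @ $10 + 244 @ $12 = $6,108
Ending inventory: 28 @ $12 + 342 @ $12 + 279 @ $11 + 351 @ $15 = $12,774
Check: goods available $18,882 = COGS $6,108 + ending $12,774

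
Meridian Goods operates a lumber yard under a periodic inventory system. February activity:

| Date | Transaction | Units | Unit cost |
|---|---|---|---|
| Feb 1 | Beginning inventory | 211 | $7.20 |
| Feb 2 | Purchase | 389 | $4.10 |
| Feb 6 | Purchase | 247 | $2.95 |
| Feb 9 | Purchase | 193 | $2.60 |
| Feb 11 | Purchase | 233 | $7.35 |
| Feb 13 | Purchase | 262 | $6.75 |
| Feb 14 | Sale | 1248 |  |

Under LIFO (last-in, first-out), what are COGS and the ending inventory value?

Feb 14, 1248 sold [LIFO — newest first]: 262 @ $6.75 + 233 @ $7.35 + 193 @ $2.60 + 247 @ $2.95 + 313 @ $4.10 = $5,994.80
Ending inventory: 211 @ $7.20 + 76 @ $4.10 = $1,830.80
Check: goods available $7,825.60 = COGS $5,994.80 + ending $1,830.80

COGS = $5,994.80; ending inventory = $1,830.80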